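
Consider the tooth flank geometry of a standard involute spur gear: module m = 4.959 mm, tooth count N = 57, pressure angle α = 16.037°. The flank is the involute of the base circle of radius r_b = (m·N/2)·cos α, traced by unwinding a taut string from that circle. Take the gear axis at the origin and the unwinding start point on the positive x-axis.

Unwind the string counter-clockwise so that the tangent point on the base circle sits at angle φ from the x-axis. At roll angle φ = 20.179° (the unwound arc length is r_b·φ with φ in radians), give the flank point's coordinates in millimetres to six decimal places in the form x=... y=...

pitch radius r_p = m·N/2 = 4.959·57/2 = 141.331500
base radius r_b = r_p·cos α = 141.331500·cos 16.037° = 135.831372
roll angle φ = 20.179° = 0.35218999 rad
x = r_b·(cos φ + φ·sin φ) = 135.831372·(0.93861952 + 0.35218999·0.34495420) = 143.996051
y = r_b·(sin φ − φ·cos φ) = 135.831372·(0.34495420 − 0.35218999·0.93861952) = 1.953500

x=143.996051 y=1.953500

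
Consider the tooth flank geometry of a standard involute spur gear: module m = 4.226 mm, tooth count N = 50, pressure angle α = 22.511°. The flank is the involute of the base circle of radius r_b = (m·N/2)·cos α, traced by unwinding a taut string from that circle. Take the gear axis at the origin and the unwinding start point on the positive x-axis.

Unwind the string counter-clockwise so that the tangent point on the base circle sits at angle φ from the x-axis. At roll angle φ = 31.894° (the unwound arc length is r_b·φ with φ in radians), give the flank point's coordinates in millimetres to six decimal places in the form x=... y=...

pitch radius r_p = m·N/2 = 4.226·50/2 = 105.650000
base radius r_b = r_p·cos α = 105.650000·cos 22.511° = 97.600109
roll angle φ = 31.894° = 0.55665531 rad
x = r_b·(cos φ + φ·sin φ) = 97.600109·(0.84902702 + 0.55665531·0.52834943) = 111.570153
y = r_b·(sin φ − φ·cos φ) = 97.600109·(0.52834943 − 0.55665531·0.84902702) = 5.439647

x=111.570153 y=5.439647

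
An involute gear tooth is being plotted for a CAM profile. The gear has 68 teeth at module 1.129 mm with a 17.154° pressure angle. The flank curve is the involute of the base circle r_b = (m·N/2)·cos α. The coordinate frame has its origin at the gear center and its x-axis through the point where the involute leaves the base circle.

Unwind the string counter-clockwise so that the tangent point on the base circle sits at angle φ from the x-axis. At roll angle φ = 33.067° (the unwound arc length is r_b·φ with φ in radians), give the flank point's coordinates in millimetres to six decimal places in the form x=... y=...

x=42.287476 y=2.272851

pitch radius r_p = m·N/2 = 1.129·68/2 = 38.386000
base radius r_b = r_p·cos α = 38.386000·cos 17.154° = 36.678417
roll angle φ = 33.067° = 0.57712802 rad
x = r_b·(cos φ + φ·sin φ) = 36.678417·(0.83803311 + 0.57712802·0.54561938) = 42.287476
y = r_b·(sin φ − φ·cos φ) = 36.678417·(0.54561938 − 0.57712802·0.83803311) = 2.272851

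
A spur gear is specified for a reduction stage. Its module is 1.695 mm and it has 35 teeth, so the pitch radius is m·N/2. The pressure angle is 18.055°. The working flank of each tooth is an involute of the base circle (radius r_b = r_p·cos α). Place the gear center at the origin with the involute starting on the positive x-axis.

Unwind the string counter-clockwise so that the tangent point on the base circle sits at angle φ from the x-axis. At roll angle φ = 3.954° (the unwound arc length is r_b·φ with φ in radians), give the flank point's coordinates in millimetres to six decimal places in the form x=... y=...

x=28.268977 y=0.003088

pitch radius r_p = m·N/2 = 1.695·35/2 = 29.662500
base radius r_b = r_p·cos α = 29.662500·cos 18.055° = 28.201902
roll angle φ = 3.954° = 0.06901032 rad
x = r_b·(cos φ + φ·sin φ) = 28.201902·(0.99761973 + 0.06901032·0.06895556) = 28.268977
y = r_b·(sin φ − φ·cos φ) = 28.201902·(0.06895556 − 0.06901032·0.99761973) = 0.003088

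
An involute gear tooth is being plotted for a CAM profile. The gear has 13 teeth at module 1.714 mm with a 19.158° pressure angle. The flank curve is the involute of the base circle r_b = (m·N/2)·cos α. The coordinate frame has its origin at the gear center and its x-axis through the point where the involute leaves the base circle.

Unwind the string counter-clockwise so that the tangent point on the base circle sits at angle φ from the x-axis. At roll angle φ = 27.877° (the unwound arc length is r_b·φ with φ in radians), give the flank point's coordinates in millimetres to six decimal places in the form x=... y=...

pitch radius r_p = m·N/2 = 1.714·13/2 = 11.141000
base radius r_b = r_p·cos α = 11.141000·cos 19.158° = 10.523980
roll angle φ = 27.877° = 0.48654544 rad
x = r_b·(cos φ + φ·sin φ) = 10.523980·(0.88395340 + 0.48654544·0.46757501) = 11.696876
y = r_b·(sin φ − φ·cos φ) = 10.523980·(0.46757501 − 0.48654544·0.88395340) = 0.394560

x=11.696876 y=0.394560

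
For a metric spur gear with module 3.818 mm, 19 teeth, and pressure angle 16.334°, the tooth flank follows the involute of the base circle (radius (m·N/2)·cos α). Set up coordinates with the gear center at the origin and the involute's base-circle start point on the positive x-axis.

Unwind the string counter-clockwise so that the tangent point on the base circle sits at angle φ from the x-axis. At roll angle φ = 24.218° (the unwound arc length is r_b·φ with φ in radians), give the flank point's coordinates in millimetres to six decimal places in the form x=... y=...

pitch radius r_p = m·N/2 = 3.818·19/2 = 36.271000
base radius r_b = r_p·cos α = 36.271000·cos 16.334° = 34.807051
roll angle φ = 24.218° = 0.42268384 rad
x = r_b·(cos φ + φ·sin φ) = 34.807051·(0.91199129 + 0.42268384·0.41020956) = 37.778885
y = r_b·(sin φ − φ·cos φ) = 34.807051·(0.41020956 − 0.42268384·0.91199129) = 0.860625

x=37.778885 y=0.860625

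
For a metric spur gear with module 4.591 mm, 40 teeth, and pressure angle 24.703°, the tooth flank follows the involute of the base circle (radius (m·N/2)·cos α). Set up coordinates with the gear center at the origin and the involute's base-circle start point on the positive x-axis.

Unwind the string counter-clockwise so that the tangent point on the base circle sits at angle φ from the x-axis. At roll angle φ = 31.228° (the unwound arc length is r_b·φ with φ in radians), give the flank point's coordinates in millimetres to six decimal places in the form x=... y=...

x=94.902076 y=4.369610

pitch radius r_p = m·N/2 = 4.591·40/2 = 91.820000
base radius r_b = r_p·cos α = 91.820000·cos 24.703° = 83.417212
roll angle φ = 31.228° = 0.54503142 rad
x = r_b·(cos φ + φ·sin φ) = 83.417212·(0.85511100 + 0.54503142·0.51844496) = 94.902076
y = r_b·(sin φ − φ·cos φ) = 83.417212·(0.51844496 − 0.54503142·0.85511100) = 4.369610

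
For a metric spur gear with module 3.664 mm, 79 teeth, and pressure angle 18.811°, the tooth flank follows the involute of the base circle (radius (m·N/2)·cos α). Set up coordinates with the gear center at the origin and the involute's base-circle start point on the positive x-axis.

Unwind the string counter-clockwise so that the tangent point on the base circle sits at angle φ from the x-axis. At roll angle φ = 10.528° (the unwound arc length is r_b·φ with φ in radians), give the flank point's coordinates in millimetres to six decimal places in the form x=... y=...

pitch radius r_p = m·N/2 = 3.664·79/2 = 144.728000
base radius r_b = r_p·cos α = 144.728000·cos 18.811° = 136.997697
roll angle φ = 10.528° = 0.18374826 rad
x = r_b·(cos φ + φ·sin φ) = 136.997697·(0.98316573 + 0.18374826·0.18271601) = 139.290968
y = r_b·(sin φ − φ·cos φ) = 136.997697·(0.18271601 − 0.18374826·0.98316573) = 0.282354

x=139.290968 y=0.282354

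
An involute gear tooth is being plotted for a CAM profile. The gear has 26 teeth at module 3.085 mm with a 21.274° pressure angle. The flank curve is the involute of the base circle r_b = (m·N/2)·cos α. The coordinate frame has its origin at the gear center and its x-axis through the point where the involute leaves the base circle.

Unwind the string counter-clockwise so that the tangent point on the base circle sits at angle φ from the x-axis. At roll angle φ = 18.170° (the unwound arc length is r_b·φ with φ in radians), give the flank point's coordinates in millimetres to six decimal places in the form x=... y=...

pitch radius r_p = m·N/2 = 3.085·26/2 = 40.105000
base radius r_b = r_p·cos α = 40.105000·cos 21.274° = 37.372084
roll angle φ = 18.170° = 0.31712633 rad
x = r_b·(cos φ + φ·sin φ) = 37.372084·(0.95013546 + 0.31712633·0.31183747) = 39.204337
y = r_b·(sin φ − φ·cos φ) = 37.372084·(0.31183747 − 0.31712633·0.95013546) = 0.393323

x=39.204337 y=0.393323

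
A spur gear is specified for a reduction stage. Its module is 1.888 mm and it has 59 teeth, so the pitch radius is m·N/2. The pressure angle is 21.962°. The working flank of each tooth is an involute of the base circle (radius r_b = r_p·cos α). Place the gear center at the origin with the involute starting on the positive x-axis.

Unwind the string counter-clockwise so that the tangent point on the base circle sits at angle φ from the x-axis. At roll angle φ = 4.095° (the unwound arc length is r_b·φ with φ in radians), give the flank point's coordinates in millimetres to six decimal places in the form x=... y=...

x=51.786018 y=0.006283

pitch radius r_p = m·N/2 = 1.888·59/2 = 55.696000
base radius r_b = r_p·cos α = 55.696000·cos 21.962° = 51.654258
roll angle φ = 4.095° = 0.07147123 rad
x = r_b·(cos φ + φ·sin φ) = 51.654258·(0.99744702 + 0.07147123·0.07141040) = 51.786018
y = r_b·(sin φ − φ·cos φ) = 51.654258·(0.07141040 − 0.07147123·0.99744702) = 0.006283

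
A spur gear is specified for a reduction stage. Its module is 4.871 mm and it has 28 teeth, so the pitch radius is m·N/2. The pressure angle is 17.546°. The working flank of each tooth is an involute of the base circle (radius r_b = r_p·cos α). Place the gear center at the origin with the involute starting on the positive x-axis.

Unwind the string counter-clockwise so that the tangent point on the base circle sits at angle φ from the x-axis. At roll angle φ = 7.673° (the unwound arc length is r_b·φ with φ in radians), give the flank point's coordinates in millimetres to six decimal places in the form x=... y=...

x=65.601734 y=0.051962

pitch radius r_p = m·N/2 = 4.871·28/2 = 68.194000
base radius r_b = r_p·cos α = 68.194000·cos 17.546° = 65.021289
roll angle φ = 7.673° = 0.13391911 rad
x = r_b·(cos φ + φ·sin φ) = 65.021289·(0.99104623 + 0.13391911·0.13351918) = 65.601734
y = r_b·(sin φ − φ·cos φ) = 65.021289·(0.13351918 − 0.13391911·0.99104623) = 0.051962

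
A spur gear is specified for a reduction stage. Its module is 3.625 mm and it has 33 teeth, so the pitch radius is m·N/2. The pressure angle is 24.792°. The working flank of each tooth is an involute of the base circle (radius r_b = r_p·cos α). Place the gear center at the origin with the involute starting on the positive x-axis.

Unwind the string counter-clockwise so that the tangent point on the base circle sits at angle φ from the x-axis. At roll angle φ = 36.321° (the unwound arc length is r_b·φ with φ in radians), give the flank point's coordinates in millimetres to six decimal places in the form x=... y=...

pitch radius r_p = m·N/2 = 3.625·33/2 = 59.812500
base radius r_b = r_p·cos α = 59.812500·cos 24.792° = 54.299943
roll angle φ = 36.321° = 0.63392104 rad
x = r_b·(cos φ + φ·sin φ) = 54.299943·(0.80571124 + 0.63392104·0.59230853) = 64.138445
y = r_b·(sin φ − φ·cos φ) = 54.299943·(0.59230853 − 0.63392104·0.80571124) = 4.428227

x=64.138445 y=4.428227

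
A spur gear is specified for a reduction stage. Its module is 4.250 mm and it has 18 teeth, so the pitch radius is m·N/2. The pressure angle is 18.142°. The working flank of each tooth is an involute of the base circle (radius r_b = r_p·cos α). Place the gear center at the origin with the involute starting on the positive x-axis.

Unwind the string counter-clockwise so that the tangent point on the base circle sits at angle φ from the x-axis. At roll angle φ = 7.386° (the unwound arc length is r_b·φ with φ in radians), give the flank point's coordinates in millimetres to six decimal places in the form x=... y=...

pitch radius r_p = m·N/2 = 4.250·18/2 = 38.250000
base radius r_b = r_p·cos α = 38.250000·cos 18.142° = 36.348506
roll angle φ = 7.386° = 0.12891002 rad
x = r_b·(cos φ + φ·sin φ) = 36.348506·(0.99170260 + 0.12891002·0.12855328) = 36.649268
y = r_b·(sin φ − φ·cos φ) = 36.348506·(0.12855328 − 0.12891002·0.99170260) = 0.025912

x=36.649268 y=0.025912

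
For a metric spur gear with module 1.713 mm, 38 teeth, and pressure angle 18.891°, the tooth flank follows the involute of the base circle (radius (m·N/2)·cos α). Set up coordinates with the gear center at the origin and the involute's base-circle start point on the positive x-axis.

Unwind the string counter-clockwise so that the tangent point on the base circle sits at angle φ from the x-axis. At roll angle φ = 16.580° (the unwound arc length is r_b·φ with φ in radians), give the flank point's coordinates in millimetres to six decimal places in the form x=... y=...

x=32.056343 y=0.246654

pitch radius r_p = m·N/2 = 1.713·38/2 = 32.547000
base radius r_b = r_p·cos α = 32.547000·cos 18.891° = 30.793896
roll angle φ = 16.580° = 0.28937559 rad
x = r_b·(cos φ + φ·sin φ) = 30.793896·(0.95842224 + 0.28937559·0.28535383) = 32.056343
y = r_b·(sin φ − φ·cos φ) = 30.793896·(0.28535383 − 0.28937559·0.95842224) = 0.246654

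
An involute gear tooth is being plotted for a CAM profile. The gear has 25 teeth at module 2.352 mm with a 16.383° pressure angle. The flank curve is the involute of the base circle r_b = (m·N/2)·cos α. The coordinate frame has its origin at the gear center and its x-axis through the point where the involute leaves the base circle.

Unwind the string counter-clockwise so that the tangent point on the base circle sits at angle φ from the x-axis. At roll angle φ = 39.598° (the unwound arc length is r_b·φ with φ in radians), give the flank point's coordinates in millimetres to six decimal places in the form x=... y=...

pitch radius r_p = m·N/2 = 2.352·25/2 = 29.400000
base radius r_b = r_p·cos α = 29.400000·cos 16.383° = 28.206293
roll angle φ = 39.598° = 0.69111548 rad
x = r_b·(cos φ + φ·sin φ) = 28.206293·(0.77053549 + 0.69111548·0.63739709) = 34.159244
y = r_b·(sin φ − φ·cos φ) = 28.206293·(0.63739709 − 0.69111548·0.77053549) = 2.957940

x=34.159244 y=2.957940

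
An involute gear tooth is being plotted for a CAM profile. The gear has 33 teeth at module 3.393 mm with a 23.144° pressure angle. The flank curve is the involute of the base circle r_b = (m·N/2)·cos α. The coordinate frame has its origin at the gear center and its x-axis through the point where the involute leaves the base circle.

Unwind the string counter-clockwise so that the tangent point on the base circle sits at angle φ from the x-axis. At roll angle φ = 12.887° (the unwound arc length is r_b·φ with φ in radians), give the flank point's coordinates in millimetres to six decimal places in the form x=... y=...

x=52.764580 y=0.194266

pitch radius r_p = m·N/2 = 3.393·33/2 = 55.984500
base radius r_b = r_p·cos α = 55.984500·cos 23.144° = 51.478864
roll angle φ = 12.887° = 0.22492058 rad
x = r_b·(cos φ + φ·sin φ) = 51.478864·(0.97481182 + 0.22492058·0.22302894) = 52.764580
y = r_b·(sin φ − φ·cos φ) = 51.478864·(0.22302894 − 0.22492058·0.97481182) = 0.194266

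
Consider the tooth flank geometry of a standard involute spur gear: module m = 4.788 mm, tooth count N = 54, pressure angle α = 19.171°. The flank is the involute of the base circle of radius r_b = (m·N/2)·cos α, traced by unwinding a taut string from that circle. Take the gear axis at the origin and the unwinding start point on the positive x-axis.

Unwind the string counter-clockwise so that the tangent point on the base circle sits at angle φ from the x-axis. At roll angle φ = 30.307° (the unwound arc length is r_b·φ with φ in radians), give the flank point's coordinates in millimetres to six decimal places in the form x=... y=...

pitch radius r_p = m·N/2 = 4.788·54/2 = 129.276000
base radius r_b = r_p·cos α = 129.276000·cos 19.171° = 122.106703
roll angle φ = 30.307° = 0.52895694 rad
x = r_b·(cos φ + φ·sin φ) = 122.106703·(0.86333390 + 0.52895694·0.50463310) = 138.012698
y = r_b·(sin φ − φ·cos φ) = 122.106703·(0.50463310 − 0.52895694·0.86333390) = 5.857049

x=138.012698 y=5.857049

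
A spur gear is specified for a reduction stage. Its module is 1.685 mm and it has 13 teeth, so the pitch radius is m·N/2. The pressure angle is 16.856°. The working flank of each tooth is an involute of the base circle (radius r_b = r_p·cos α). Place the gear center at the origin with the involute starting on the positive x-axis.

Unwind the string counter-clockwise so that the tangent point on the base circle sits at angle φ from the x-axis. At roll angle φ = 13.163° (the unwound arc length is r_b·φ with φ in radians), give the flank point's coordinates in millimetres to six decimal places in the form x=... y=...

x=10.754919 y=0.042143

pitch radius r_p = m·N/2 = 1.685·13/2 = 10.952500
base radius r_b = r_p·cos α = 10.952500·cos 16.856° = 10.481943
roll angle φ = 13.163° = 0.22973769 rad
x = r_b·(cos φ + φ·sin φ) = 10.481943·(0.97372616 + 0.22973769·0.22772211) = 10.754919
y = r_b·(sin φ − φ·cos φ) = 10.481943·(0.22772211 − 0.22973769·0.97372616) = 0.042143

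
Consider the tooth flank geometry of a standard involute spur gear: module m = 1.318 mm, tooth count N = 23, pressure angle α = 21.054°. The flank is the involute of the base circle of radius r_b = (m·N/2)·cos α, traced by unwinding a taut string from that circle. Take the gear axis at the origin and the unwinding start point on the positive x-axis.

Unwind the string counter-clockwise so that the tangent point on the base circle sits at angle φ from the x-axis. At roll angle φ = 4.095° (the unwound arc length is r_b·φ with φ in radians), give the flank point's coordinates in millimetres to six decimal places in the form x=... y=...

pitch radius r_p = m·N/2 = 1.318·23/2 = 15.157000
base radius r_b = r_p·cos α = 15.157000·cos 21.054° = 14.145153
roll angle φ = 4.095° = 0.07147123 rad
x = r_b·(cos φ + φ·sin φ) = 14.145153·(0.99744702 + 0.07147123·0.07141040) = 14.181234
y = r_b·(sin φ − φ·cos φ) = 14.145153·(0.07141040 − 0.07147123·0.99744702) = 0.001721

x=14.181234 y=0.001721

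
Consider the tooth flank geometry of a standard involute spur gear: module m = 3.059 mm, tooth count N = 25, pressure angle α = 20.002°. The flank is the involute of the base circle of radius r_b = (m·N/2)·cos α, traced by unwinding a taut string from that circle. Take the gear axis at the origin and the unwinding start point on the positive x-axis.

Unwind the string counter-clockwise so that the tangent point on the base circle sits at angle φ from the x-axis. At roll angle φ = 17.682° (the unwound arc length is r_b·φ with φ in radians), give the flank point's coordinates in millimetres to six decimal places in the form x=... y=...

x=37.601544 y=0.348685

pitch radius r_p = m·N/2 = 3.059·25/2 = 38.237500
base radius r_b = r_p·cos α = 38.237500·cos 20.002° = 35.931040
roll angle φ = 17.682° = 0.30860912 rad
x = r_b·(cos φ + φ·sin φ) = 35.931040·(0.95275695 + 0.30860912·0.30373376) = 37.601544
y = r_b·(sin φ − φ·cos φ) = 35.931040·(0.30373376 − 0.30860912·0.95275695) = 0.348685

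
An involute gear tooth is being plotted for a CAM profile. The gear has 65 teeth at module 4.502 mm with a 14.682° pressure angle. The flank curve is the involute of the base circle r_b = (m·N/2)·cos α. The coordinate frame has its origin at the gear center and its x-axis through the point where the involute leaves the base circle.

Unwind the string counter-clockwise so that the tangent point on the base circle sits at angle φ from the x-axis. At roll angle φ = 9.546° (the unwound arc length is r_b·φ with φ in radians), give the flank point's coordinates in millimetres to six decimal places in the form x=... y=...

x=143.488268 y=0.217591

pitch radius r_p = m·N/2 = 4.502·65/2 = 146.315000
base radius r_b = r_p·cos α = 146.315000·cos 14.682° = 141.537439
roll angle φ = 9.546° = 0.16660913 rad
x = r_b·(cos φ + φ·sin φ) = 141.537439·(0.98615277 + 0.16660913·0.16583939) = 143.488268
y = r_b·(sin φ − φ·cos φ) = 141.537439·(0.16583939 − 0.16660913·0.98615277) = 0.217591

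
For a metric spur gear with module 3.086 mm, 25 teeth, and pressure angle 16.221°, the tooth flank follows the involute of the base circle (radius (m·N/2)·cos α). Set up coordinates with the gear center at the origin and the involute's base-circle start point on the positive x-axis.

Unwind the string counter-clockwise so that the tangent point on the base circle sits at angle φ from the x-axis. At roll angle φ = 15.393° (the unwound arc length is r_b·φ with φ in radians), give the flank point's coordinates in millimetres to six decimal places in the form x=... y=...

x=38.352062 y=0.237688

pitch radius r_p = m·N/2 = 3.086·25/2 = 38.575000
base radius r_b = r_p·cos α = 38.575000·cos 16.221° = 37.039382
roll angle φ = 15.393° = 0.26865853 rad
x = r_b·(cos φ + φ·sin φ) = 37.039382·(0.96412784 + 0.26865853·0.26543833) = 38.352062
y = r_b·(sin φ − φ·cos φ) = 37.039382·(0.26543833 − 0.26865853·0.96412784) = 0.237688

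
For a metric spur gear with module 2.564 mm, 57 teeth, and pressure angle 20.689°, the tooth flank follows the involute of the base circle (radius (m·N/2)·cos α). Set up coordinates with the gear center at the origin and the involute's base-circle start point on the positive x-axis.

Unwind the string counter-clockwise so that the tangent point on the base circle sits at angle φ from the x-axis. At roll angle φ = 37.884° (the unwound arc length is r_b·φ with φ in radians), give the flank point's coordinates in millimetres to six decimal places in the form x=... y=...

pitch radius r_p = m·N/2 = 2.564·57/2 = 73.074000
base radius r_b = r_p·cos α = 73.074000·cos 20.689° = 68.361595
roll angle φ = 37.884° = 0.66120053 rad
x = r_b·(cos φ + φ·sin φ) = 68.361595·(0.78925559 + 0.66120053·0.61406482) = 81.710945
y = r_b·(sin φ − φ·cos φ) = 68.361595·(0.61406482 − 0.66120053·0.78925559) = 6.303527

x=81.710945 y=6.303527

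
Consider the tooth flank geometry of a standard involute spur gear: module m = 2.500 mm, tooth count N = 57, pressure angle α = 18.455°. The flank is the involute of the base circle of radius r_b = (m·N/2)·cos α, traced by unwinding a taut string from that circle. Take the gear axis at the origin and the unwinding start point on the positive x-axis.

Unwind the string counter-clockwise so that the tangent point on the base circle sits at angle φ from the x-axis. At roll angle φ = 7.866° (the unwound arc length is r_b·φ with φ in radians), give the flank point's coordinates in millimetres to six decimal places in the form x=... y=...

pitch radius r_p = m·N/2 = 2.500·57/2 = 71.250000
base radius r_b = r_p·cos α = 71.250000·cos 18.455° = 67.585796
roll angle φ = 7.866° = 0.13728760 rad
x = r_b·(cos φ + φ·sin φ) = 67.585796·(0.99059085 + 0.13728760·0.13685674) = 68.219722
y = r_b·(sin φ − φ·cos φ) = 67.585796·(0.13685674 − 0.13728760·0.99059085) = 0.058185

x=68.219722 y=0.058185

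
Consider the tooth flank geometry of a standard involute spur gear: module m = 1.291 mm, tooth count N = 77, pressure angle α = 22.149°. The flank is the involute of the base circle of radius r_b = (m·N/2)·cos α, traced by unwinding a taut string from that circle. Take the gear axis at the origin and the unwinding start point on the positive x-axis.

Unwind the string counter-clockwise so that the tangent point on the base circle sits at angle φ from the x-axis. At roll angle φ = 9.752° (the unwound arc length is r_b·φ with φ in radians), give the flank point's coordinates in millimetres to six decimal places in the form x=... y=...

pitch radius r_p = m·N/2 = 1.291·77/2 = 49.703500
base radius r_b = r_p·cos α = 49.703500·cos 22.149° = 46.035707
roll angle φ = 9.752° = 0.17020451 rad
x = r_b·(cos φ + φ·sin φ) = 46.035707·(0.98555015 + 0.17020451·0.16938391) = 46.697703
y = r_b·(sin φ − φ·cos φ) = 46.035707·(0.16938391 − 0.17020451·0.98555015) = 0.075445

x=46.697703 y=0.075445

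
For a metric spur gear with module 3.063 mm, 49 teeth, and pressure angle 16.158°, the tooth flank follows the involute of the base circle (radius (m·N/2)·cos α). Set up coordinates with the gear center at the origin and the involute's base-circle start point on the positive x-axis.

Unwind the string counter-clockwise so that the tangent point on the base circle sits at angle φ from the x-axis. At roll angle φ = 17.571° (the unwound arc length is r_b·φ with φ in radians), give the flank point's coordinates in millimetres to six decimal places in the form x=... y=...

x=75.389285 y=0.686467

pitch radius r_p = m·N/2 = 3.063·49/2 = 75.043500
base radius r_b = r_p·cos α = 75.043500·cos 16.158° = 72.079127
roll angle φ = 17.571° = 0.30667180 rad
x = r_b·(cos φ + φ·sin φ) = 72.079127·(0.95334359 + 0.30667180·0.30188740) = 75.389285
y = r_b·(sin φ − φ·cos φ) = 72.079127·(0.30188740 − 0.30667180·0.95334359) = 0.686467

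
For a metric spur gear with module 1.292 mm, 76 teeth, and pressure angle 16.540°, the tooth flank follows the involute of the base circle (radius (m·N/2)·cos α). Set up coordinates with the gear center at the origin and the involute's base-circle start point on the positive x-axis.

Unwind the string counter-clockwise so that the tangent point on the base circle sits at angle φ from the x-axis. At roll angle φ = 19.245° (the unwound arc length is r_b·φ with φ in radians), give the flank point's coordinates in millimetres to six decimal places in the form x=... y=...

pitch radius r_p = m·N/2 = 1.292·76/2 = 49.096000
base radius r_b = r_p·cos α = 49.096000·cos 16.540° = 47.064467
roll angle φ = 19.245° = 0.33588861 rad
x = r_b·(cos φ + φ·sin φ) = 47.064467·(0.94411779 + 0.33588861·0.32960826) = 49.644986
y = r_b·(sin φ − φ·cos φ) = 47.064467·(0.32960826 − 0.33588861·0.94411779) = 0.587828

x=49.644986 y=0.587828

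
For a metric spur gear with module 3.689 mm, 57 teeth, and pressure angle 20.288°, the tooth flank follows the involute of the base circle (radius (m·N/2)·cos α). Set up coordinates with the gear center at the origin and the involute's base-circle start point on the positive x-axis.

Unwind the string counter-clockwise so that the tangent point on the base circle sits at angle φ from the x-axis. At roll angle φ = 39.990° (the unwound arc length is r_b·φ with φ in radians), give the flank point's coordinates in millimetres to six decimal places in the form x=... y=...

x=119.786572 y=10.641377

pitch radius r_p = m·N/2 = 3.689·57/2 = 105.136500
base radius r_b = r_p·cos α = 105.136500·cos 20.288° = 98.613997
roll angle φ = 39.990° = 0.69795717 rad
x = r_b·(cos φ + φ·sin φ) = 98.613997·(0.76615662 + 0.69795717·0.64265390) = 119.786572
y = r_b·(sin φ − φ·cos φ) = 98.613997·(0.64265390 − 0.69795717·0.76615662) = 10.641377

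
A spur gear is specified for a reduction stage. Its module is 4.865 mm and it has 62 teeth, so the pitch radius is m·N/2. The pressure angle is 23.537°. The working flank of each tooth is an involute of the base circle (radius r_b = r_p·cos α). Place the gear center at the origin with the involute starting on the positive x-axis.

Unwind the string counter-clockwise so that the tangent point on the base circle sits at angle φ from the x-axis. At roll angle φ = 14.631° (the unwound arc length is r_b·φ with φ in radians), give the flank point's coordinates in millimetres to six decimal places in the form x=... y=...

pitch radius r_p = m·N/2 = 4.865·62/2 = 150.815000
base radius r_b = r_p·cos α = 150.815000·cos 23.537° = 138.267551
roll angle φ = 14.631° = 0.25535912 rad
x = r_b·(cos φ + φ·sin φ) = 138.267551·(0.96757265 + 0.25535912·0.25259290) = 142.702421
y = r_b·(sin φ − φ·cos φ) = 138.267551·(0.25259290 − 0.25535912·0.96757265) = 0.762463

x=142.702421 y=0.762463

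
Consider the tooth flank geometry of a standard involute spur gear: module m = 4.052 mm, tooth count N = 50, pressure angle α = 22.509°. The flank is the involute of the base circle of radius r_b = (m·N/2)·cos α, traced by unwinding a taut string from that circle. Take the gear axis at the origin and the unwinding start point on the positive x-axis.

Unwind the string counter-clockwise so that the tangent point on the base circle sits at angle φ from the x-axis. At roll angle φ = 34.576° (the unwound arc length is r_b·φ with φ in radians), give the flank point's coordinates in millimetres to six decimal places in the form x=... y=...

pitch radius r_p = m·N/2 = 4.052·50/2 = 101.300000
base radius r_b = r_p·cos α = 101.300000·cos 22.509° = 93.582906
roll angle φ = 34.576° = 0.60346504 rad
x = r_b·(cos φ + φ·sin φ) = 93.582906·(0.82337415 + 0.60346504·0.56749890) = 109.102686
y = r_b·(sin φ − φ·cos φ) = 93.582906·(0.56749890 − 0.60346504·0.82337415) = 6.608954

x=109.102686 y=6.608954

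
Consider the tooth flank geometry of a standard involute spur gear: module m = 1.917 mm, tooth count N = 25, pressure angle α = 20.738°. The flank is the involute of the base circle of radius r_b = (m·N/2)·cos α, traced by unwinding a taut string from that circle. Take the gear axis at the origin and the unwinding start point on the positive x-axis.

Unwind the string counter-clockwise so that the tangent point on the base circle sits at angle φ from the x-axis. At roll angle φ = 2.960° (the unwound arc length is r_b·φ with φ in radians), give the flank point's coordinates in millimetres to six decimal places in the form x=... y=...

x=22.439840 y=0.001030

pitch radius r_p = m·N/2 = 1.917·25/2 = 23.962500
base radius r_b = r_p·cos α = 23.962500·cos 20.738° = 22.409955
roll angle φ = 2.960° = 0.05166175 rad
x = r_b·(cos φ + φ·sin φ) = 22.409955·(0.99866583 + 0.05166175·0.05163877) = 22.439840
y = r_b·(sin φ − φ·cos φ) = 22.409955·(0.05163877 − 0.05166175·0.99866583) = 0.001030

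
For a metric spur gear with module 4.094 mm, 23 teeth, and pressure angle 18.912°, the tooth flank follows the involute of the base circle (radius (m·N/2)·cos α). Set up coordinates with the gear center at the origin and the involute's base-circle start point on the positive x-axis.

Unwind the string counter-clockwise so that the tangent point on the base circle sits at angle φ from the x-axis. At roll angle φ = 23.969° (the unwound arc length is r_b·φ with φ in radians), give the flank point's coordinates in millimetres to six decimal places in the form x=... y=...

x=48.267935 y=1.068036

pitch radius r_p = m·N/2 = 4.094·23/2 = 47.081000
base radius r_b = r_p·cos α = 47.081000·cos 18.912° = 44.539450
roll angle φ = 23.969° = 0.41833797 rad
x = r_b·(cos φ + φ·sin φ) = 44.539450·(0.91376539 + 0.41833797·0.40624231) = 48.267935
y = r_b·(sin φ − φ·cos φ) = 44.539450·(0.40624231 − 0.41833797·0.91376539) = 1.068036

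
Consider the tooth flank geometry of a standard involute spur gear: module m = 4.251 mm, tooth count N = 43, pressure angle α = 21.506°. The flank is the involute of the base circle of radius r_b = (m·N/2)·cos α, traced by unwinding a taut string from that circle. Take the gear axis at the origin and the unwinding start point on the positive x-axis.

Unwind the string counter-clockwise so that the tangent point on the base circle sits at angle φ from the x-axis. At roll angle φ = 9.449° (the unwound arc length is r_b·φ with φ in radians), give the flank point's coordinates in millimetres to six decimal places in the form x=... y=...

pitch radius r_p = m·N/2 = 4.251·43/2 = 91.396500
base radius r_b = r_p·cos α = 91.396500·cos 21.506° = 85.033401
roll angle φ = 9.449° = 0.16491616 rad
x = r_b·(cos φ + φ·sin φ) = 85.033401·(0.98643212 + 0.16491616·0.16416963) = 86.181892
y = r_b·(sin φ − φ·cos φ) = 85.033401·(0.16416963 − 0.16491616·0.98643212) = 0.126787

x=86.181892 y=0.126787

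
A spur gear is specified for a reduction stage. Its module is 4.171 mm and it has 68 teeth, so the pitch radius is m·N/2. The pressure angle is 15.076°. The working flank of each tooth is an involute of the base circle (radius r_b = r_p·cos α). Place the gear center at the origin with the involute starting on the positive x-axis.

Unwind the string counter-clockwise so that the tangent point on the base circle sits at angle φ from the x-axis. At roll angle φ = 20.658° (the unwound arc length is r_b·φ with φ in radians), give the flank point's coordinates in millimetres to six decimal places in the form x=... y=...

x=145.546223 y=2.111677

pitch radius r_p = m·N/2 = 4.171·68/2 = 141.814000
base radius r_b = r_p·cos α = 141.814000·cos 15.076° = 136.932998
roll angle φ = 20.658° = 0.36055012 rad
x = r_b·(cos φ + φ·sin φ) = 136.932998·(0.93570289 + 0.36055012·0.35278903) = 145.546223
y = r_b·(sin φ − φ·cos φ) = 136.932998·(0.35278903 − 0.36055012·0.93570289) = 2.111677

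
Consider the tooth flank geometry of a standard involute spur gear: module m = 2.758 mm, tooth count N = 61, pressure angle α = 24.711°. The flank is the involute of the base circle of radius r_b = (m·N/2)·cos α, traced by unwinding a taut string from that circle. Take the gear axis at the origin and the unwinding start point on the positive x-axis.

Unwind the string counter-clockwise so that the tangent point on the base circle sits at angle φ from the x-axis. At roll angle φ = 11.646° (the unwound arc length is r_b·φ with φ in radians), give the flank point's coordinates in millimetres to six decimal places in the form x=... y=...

pitch radius r_p = m·N/2 = 2.758·61/2 = 84.119000
base radius r_b = r_p·cos α = 84.119000·cos 24.711° = 76.416050
roll angle φ = 11.646° = 0.20326104 rad
x = r_b·(cos φ + φ·sin φ) = 76.416050·(0.97941350 + 0.20326104·0.20186431) = 77.978349
y = r_b·(sin φ − φ·cos φ) = 76.416050·(0.20186431 − 0.20326104·0.97941350) = 0.213025

x=77.978349 y=0.213025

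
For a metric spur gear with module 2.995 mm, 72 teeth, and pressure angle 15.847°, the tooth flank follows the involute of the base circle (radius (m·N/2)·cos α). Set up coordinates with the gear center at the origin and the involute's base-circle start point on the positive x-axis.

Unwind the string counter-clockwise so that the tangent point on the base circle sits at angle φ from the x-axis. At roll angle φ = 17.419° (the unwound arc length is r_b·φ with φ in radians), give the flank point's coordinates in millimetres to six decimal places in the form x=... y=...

x=108.405427 y=0.962571

pitch radius r_p = m·N/2 = 2.995·72/2 = 107.820000
base radius r_b = r_p·cos α = 107.820000·cos 15.847° = 103.722227
roll angle φ = 17.419° = 0.30401890 rad
x = r_b·(cos φ + φ·sin φ) = 103.722227·(0.95414111 + 0.30401890·0.29935721) = 108.405427
y = r_b·(sin φ − φ·cos φ) = 103.722227·(0.29935721 − 0.30401890·0.95414111) = 0.962571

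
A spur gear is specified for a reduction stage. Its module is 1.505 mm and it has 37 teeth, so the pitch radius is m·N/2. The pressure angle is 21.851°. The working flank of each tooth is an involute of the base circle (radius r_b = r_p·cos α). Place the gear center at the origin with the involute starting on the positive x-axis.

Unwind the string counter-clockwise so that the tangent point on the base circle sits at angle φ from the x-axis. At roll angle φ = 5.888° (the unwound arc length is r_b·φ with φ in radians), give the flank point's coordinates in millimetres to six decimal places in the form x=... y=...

pitch radius r_p = m·N/2 = 1.505·37/2 = 27.842500
base radius r_b = r_p·cos α = 27.842500·cos 21.851° = 25.842153
roll angle φ = 5.888° = 0.10276499 rad
x = r_b·(cos φ + φ·sin φ) = 25.842153·(0.99472432 + 0.10276499·0.10258420) = 25.978248
y = r_b·(sin φ − φ·cos φ) = 25.842153·(0.10258420 − 0.10276499·0.99472432) = 0.009339

x=25.978248 y=0.009339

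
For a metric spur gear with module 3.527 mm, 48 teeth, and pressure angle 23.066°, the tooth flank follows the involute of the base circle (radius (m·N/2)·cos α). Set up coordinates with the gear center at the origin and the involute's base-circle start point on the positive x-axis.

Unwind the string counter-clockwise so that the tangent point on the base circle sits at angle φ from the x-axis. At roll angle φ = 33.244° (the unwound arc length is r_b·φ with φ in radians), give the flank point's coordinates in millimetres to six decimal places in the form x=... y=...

pitch radius r_p = m·N/2 = 3.527·48/2 = 84.648000
base radius r_b = r_p·cos α = 84.648000·cos 23.066° = 77.880744
roll angle φ = 33.244° = 0.58021726 rad
x = r_b·(cos φ + φ·sin φ) = 77.880744·(0.83634357 + 0.58021726·0.54820565) = 89.907240
y = r_b·(sin φ − φ·cos φ) = 77.880744·(0.54820565 − 0.58021726·0.83634357) = 4.902179

x=89.907240 y=4.902179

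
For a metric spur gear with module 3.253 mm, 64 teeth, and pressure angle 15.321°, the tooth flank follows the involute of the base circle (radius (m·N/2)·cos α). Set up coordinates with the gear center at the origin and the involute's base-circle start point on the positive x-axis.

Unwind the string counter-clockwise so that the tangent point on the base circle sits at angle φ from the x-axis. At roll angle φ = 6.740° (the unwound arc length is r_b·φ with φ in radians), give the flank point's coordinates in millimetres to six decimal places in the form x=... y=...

x=101.088739 y=0.054401

pitch radius r_p = m·N/2 = 3.253·64/2 = 104.096000
base radius r_b = r_p·cos α = 104.096000·cos 15.321° = 100.396495
roll angle φ = 6.740° = 0.11763519 rad
x = r_b·(cos φ + φ·sin φ) = 100.396495·(0.99308896 + 0.11763519·0.11736407) = 101.088739
y = r_b·(sin φ − φ·cos φ) = 100.396495·(0.11736407 − 0.11763519·0.99308896) = 0.054401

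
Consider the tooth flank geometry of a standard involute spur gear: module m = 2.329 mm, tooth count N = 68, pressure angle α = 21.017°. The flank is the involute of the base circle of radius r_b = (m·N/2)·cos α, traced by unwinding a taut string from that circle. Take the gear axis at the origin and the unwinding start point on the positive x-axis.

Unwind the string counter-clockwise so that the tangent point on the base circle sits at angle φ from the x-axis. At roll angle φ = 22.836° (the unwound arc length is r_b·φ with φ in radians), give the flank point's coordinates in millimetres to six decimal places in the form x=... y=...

pitch radius r_p = m·N/2 = 2.329·68/2 = 79.186000
base radius r_b = r_p·cos α = 79.186000·cos 21.017° = 73.918077
roll angle φ = 22.836° = 0.39856339 rad
x = r_b·(cos φ + φ·sin φ) = 73.918077·(0.92161949 + 0.39856339·0.38809473) = 79.558014
y = r_b·(sin φ − φ·cos φ) = 73.918077·(0.38809473 − 0.39856339·0.92161949) = 1.535349

x=79.558014 y=1.535349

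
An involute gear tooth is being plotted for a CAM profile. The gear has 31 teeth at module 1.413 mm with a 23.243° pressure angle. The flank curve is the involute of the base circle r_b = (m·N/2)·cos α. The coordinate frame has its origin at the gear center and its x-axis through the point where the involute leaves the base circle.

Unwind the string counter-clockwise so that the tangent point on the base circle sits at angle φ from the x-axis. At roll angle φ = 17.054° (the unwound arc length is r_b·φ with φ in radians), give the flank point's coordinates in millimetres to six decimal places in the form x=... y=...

pitch radius r_p = m·N/2 = 1.413·31/2 = 21.901500
base radius r_b = r_p·cos α = 21.901500·cos 23.243° = 20.123962
roll angle φ = 17.054° = 0.29764845 rad
x = r_b·(cos φ + φ·sin φ) = 20.123962·(0.95602878 + 0.29764845·0.29327287) = 20.995752
y = r_b·(sin φ − φ·cos φ) = 20.123962·(0.29327287 − 0.29764845·0.95602878) = 0.175328

x=20.995752 y=0.175328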